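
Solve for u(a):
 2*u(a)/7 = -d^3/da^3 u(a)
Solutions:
 u(a) = C3*exp(-2^(1/3)*7^(2/3)*a/7) + (C1*sin(2^(1/3)*sqrt(3)*7^(2/3)*a/14) + C2*cos(2^(1/3)*sqrt(3)*7^(2/3)*a/14))*exp(2^(1/3)*7^(2/3)*a/14)


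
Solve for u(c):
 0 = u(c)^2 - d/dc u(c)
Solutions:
 u(c) = -1/(C1 + c)


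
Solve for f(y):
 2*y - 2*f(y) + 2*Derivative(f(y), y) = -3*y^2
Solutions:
 f(y) = C1*exp(y) + 3*y^2/2 + 4*y + 4


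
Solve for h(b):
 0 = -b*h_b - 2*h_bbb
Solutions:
 h(b) = C1 + Integral(C2*airyai(-2^(2/3)*b/2) + C3*airybi(-2^(2/3)*b/2), b)


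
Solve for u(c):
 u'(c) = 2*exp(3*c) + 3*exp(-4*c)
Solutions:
 u(c) = C1 + 2*exp(3*c)/3 - 3*exp(-4*c)/4


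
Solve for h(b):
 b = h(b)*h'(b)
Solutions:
 h(b) = -sqrt(C1 + b^2)
 h(b) = sqrt(C1 + b^2)


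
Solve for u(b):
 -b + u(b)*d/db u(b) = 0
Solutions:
 u(b) = -sqrt(C1 + b^2)
 u(b) = sqrt(C1 + b^2)


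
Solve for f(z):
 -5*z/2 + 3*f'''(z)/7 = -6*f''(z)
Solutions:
 f(z) = C1 + C2*z + C3*exp(-14*z) + 5*z^3/72 - 5*z^2/336


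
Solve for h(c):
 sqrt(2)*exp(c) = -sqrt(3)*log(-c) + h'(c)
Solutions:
 h(c) = C1 + sqrt(3)*c*log(-c) - sqrt(3)*c + sqrt(2)*exp(c)


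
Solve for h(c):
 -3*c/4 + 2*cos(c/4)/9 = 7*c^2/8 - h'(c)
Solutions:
 h(c) = C1 + 7*c^3/24 + 3*c^2/8 - 8*sin(c/4)/9


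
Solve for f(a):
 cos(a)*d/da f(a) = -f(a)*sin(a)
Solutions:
 f(a) = C1*cos(a)


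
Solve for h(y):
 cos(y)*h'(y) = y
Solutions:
 h(y) = C1 + Integral(y/cos(y), y)


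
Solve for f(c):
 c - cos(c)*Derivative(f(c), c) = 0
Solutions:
 f(c) = C1 + Integral(c/cos(c), c)


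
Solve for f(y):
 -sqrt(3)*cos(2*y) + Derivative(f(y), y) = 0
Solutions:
 f(y) = C1 + sqrt(3)*sin(2*y)/2


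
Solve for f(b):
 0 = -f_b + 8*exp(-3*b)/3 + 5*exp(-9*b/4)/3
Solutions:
 f(b) = C1 - 8*exp(-3*b)/9 - 20*exp(-9*b/4)/27


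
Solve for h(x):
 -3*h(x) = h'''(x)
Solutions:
 h(x) = C3*exp(-3^(1/3)*x) + (C1*sin(3^(5/6)*x/2) + C2*cos(3^(5/6)*x/2))*exp(3^(1/3)*x/2)


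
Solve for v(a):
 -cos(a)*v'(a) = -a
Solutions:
 v(a) = C1 + Integral(a/cos(a), a)


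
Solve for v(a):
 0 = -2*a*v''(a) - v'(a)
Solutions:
 v(a) = C1 + C2*sqrt(a)


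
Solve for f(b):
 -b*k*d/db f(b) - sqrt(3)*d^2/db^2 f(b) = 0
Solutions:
 f(b) = Piecewise((-sqrt(2)*3^(1/4)*sqrt(pi)*C1*erf(sqrt(2)*3^(3/4)*b*sqrt(k)/6)/(2*sqrt(k)) - C2, (k > 0) | (k < 0)), (-C1*b - C2, True))


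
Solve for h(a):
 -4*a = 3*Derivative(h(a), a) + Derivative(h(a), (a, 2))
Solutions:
 h(a) = C1 + C2*exp(-3*a) - 2*a^2/3 + 4*a/9


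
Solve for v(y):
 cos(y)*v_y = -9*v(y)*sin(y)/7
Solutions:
 v(y) = C1*cos(y)^(9/7)


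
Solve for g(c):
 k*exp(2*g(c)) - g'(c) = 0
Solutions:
 g(c) = log(-sqrt(-1/(C1 + c*k))) - log(2)/2
 g(c) = log(-1/(C1 + c*k))/2 - log(2)/2


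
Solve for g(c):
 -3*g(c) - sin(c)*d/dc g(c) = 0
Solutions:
 g(c) = C1*(cos(c) + 1)^(3/2)/(cos(c) - 1)^(3/2)


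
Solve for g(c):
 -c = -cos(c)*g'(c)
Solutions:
 g(c) = C1 + Integral(c/cos(c), c)


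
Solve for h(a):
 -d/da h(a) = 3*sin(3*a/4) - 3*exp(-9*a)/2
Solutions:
 h(a) = C1 + 4*cos(3*a/4) - exp(-9*a)/6


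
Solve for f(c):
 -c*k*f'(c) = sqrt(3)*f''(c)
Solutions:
 f(c) = Piecewise((-sqrt(2)*3^(1/4)*sqrt(pi)*C1*erf(sqrt(2)*3^(3/4)*c*sqrt(k)/6)/(2*sqrt(k)) - C2, (k > 0) | (k < 0)), (-C1*c - C2, True))


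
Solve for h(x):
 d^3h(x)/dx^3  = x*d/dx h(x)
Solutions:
 h(x) = C1 + Integral(C2*airyai(x) + C3*airybi(x), x)


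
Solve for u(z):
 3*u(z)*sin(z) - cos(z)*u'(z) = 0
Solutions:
 u(z) = C1/cos(z)^3


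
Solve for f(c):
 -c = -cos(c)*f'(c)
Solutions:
 f(c) = C1 + Integral(c/cos(c), c)


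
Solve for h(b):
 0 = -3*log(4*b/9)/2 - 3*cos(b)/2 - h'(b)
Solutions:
 h(b) = C1 - 3*b*log(b)/2 - 3*b*log(2) + 3*b/2 + 3*b*log(3) - 3*sin(b)/2


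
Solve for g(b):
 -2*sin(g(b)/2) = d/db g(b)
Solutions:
 g(b) = -2*acos((-C1 - exp(2*b))/(C1 - exp(2*b))) + 4*pi
 g(b) = 2*acos((-C1 - exp(2*b))/(C1 - exp(2*b)))


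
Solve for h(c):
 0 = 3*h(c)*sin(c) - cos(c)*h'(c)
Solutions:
 h(c) = C1/cos(c)^3


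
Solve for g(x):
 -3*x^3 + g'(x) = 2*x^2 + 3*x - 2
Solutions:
 g(x) = C1 + 3*x^4/4 + 2*x^3/3 + 3*x^2/2 - 2*x


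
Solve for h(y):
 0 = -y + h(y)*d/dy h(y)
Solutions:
 h(y) = -sqrt(C1 + y^2)
 h(y) = sqrt(C1 + y^2)


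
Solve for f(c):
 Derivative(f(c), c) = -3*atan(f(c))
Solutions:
 Integral(1/atan(_y), (_y, f(c))) = C1 - 3*c


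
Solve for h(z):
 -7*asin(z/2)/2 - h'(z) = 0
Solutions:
 h(z) = C1 - 7*z*asin(z/2)/2 - 7*sqrt(4 - z^2)/2


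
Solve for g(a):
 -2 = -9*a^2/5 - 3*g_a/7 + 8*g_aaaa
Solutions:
 g(a) = C1 + C4*exp(3^(1/3)*7^(2/3)*a/14) - 7*a^3/5 + 14*a/3 + (C2*sin(3^(5/6)*7^(2/3)*a/28) + C3*cos(3^(5/6)*7^(2/3)*a/28))*exp(-3^(1/3)*7^(2/3)*a/28)


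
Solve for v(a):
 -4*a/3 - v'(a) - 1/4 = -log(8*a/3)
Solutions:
 v(a) = C1 - 2*a^2/3 + a*log(a) - 5*a/4 + a*log(8/3)


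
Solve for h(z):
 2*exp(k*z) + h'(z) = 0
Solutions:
 h(z) = C1 - 2*exp(k*z)/k


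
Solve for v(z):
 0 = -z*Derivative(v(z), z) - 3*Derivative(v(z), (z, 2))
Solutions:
 v(z) = C1 + C2*erf(sqrt(6)*z/6)


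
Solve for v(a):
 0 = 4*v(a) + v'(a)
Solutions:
 v(a) = C1*exp(-4*a)


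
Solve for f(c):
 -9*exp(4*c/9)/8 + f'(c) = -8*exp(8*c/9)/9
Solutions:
 f(c) = C1 + 81*exp(4*c/9)/32 - exp(c)^(8/9)


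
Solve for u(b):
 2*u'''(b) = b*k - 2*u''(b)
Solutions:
 u(b) = C1 + C2*b + C3*exp(-b) + b^3*k/12 - b^2*k/4


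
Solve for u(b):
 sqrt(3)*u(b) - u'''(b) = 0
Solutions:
 u(b) = C3*exp(3^(1/6)*b) + (C1*sin(3^(2/3)*b/2) + C2*cos(3^(2/3)*b/2))*exp(-3^(1/6)*b/2)


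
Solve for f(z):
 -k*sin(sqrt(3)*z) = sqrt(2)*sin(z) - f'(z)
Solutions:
 f(z) = C1 - sqrt(3)*k*cos(sqrt(3)*z)/3 - sqrt(2)*cos(z)


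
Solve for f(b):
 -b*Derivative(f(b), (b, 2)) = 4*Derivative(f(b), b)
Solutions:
 f(b) = C1 + C2/b^3


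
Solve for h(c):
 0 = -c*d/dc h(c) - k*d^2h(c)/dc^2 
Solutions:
 h(c) = C1 + C2*sqrt(k)*erf(sqrt(2)*c*sqrt(1/k)/2)


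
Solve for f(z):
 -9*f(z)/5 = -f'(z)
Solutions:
 f(z) = C1*exp(9*z/5)


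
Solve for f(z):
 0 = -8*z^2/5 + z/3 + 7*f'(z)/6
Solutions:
 f(z) = C1 + 16*z^3/35 - z^2/7


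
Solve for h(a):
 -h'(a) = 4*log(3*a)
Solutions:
 h(a) = C1 - 4*a*log(a) - a*log(81) + 4*a


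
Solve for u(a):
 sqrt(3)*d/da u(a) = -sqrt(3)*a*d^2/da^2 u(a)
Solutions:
 u(a) = C1 + C2*log(a)


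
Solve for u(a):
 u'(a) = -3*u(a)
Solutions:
 u(a) = C1*exp(-3*a)


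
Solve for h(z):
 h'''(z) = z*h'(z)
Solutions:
 h(z) = C1 + Integral(C2*airyai(z) + C3*airybi(z), z)


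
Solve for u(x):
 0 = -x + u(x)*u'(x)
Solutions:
 u(x) = -sqrt(C1 + x^2)
 u(x) = sqrt(C1 + x^2)


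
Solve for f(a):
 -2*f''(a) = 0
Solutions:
 f(a) = C1 + C2*a


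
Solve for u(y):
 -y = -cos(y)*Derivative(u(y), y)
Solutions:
 u(y) = C1 + Integral(y/cos(y), y)


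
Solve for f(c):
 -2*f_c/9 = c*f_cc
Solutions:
 f(c) = C1 + C2*c^(7/9)


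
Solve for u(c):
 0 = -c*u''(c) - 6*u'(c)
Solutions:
 u(c) = C1 + C2/c^5


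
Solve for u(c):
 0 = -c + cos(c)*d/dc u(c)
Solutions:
 u(c) = C1 + Integral(c/cos(c), c)


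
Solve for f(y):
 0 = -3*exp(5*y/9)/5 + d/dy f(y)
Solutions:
 f(y) = C1 + 27*exp(5*y/9)/25


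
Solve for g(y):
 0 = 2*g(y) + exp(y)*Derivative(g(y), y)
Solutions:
 g(y) = C1*exp(2*exp(-y))


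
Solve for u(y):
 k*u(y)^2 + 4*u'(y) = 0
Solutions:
 u(y) = 4/(C1 + k*y)


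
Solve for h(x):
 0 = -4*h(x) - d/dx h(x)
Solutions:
 h(x) = C1*exp(-4*x)


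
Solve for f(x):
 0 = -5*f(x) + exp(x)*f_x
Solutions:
 f(x) = C1*exp(-5*exp(-x))


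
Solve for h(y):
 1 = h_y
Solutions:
 h(y) = C1 + y


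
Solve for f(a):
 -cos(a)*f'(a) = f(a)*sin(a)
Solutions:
 f(a) = C1*cos(a)


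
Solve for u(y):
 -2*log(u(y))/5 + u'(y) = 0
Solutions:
 li(u(y)) = C1 + 2*y/5


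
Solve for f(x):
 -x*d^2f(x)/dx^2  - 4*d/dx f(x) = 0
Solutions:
 f(x) = C1 + C2/x^3


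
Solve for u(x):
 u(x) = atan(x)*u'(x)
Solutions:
 u(x) = C1*exp(Integral(1/atan(x), x))


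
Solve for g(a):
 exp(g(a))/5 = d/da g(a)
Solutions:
 g(a) = log(-1/(C1 + a)) + log(5)


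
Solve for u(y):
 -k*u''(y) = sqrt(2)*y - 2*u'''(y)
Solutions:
 u(y) = C1 + C2*y + C3*exp(k*y/2) - sqrt(2)*y^3/(6*k) - sqrt(2)*y^2/k^2


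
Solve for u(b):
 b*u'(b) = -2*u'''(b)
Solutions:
 u(b) = C1 + Integral(C2*airyai(-2^(2/3)*b/2) + C3*airybi(-2^(2/3)*b/2), b)


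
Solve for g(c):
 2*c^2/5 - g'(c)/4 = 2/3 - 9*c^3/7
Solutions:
 g(c) = C1 + 9*c^4/7 + 8*c^3/15 - 8*c/3


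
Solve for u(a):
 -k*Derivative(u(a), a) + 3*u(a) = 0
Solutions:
 u(a) = C1*exp(3*a/k)


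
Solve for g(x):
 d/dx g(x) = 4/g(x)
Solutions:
 g(x) = -sqrt(C1 + 8*x)
 g(x) = sqrt(C1 + 8*x)


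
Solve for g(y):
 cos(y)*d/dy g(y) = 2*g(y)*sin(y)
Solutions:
 g(y) = C1/cos(y)^2


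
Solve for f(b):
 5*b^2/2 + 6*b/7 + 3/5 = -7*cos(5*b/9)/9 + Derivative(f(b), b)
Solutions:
 f(b) = C1 + 5*b^3/6 + 3*b^2/7 + 3*b/5 + 7*sin(5*b/9)/5


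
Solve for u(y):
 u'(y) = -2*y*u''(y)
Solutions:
 u(y) = C1 + C2*sqrt(y)


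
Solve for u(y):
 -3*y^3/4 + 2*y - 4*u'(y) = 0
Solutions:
 u(y) = C1 - 3*y^4/64 + y^2/4


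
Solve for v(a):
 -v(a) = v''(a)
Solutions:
 v(a) = C1*sin(a) + C2*cos(a)


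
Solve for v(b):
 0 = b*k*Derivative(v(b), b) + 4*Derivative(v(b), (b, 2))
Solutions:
 v(b) = Piecewise((-sqrt(2)*sqrt(pi)*C1*erf(sqrt(2)*b*sqrt(k)/4)/sqrt(k) - C2, (k > 0) | (k < 0)), (-C1*b - C2, True))


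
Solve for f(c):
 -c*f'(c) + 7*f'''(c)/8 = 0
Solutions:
 f(c) = C1 + Integral(C2*airyai(2*7^(2/3)*c/7) + C3*airybi(2*7^(2/3)*c/7), c)


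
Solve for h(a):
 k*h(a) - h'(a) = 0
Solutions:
 h(a) = C1*exp(a*k)


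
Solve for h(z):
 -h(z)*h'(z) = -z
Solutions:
 h(z) = -sqrt(C1 + z^2)
 h(z) = sqrt(C1 + z^2)


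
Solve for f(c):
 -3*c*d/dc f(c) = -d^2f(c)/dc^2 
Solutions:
 f(c) = C1 + C2*erfi(sqrt(6)*c/2)


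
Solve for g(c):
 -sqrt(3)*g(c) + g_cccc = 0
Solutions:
 g(c) = C1*exp(-3^(1/8)*c) + C2*exp(3^(1/8)*c) + C3*sin(3^(1/8)*c) + C4*cos(3^(1/8)*c)


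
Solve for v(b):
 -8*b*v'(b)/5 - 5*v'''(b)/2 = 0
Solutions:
 v(b) = C1 + Integral(C2*airyai(-2*10^(1/3)*b/5) + C3*airybi(-2*10^(1/3)*b/5), b)


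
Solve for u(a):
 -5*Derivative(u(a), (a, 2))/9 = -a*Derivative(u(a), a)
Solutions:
 u(a) = C1 + C2*erfi(3*sqrt(10)*a/10)


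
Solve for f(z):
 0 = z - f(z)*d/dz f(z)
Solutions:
 f(z) = -sqrt(C1 + z^2)
 f(z) = sqrt(C1 + z^2)


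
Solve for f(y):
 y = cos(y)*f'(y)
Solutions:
 f(y) = C1 + Integral(y/cos(y), y)


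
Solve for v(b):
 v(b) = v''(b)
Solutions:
 v(b) = C1*exp(-b) + C2*exp(b)


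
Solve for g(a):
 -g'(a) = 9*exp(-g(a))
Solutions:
 g(a) = log(C1 - 9*a)


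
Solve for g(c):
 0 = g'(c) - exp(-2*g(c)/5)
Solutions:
 g(c) = 5*log(-sqrt(C1 + c)) - 5*log(5) + 5*log(10)/2
 g(c) = 5*log(C1 + c)/2 - 5*log(5) + 5*log(10)/2


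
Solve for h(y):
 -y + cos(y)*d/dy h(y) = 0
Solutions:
 h(y) = C1 + Integral(y/cos(y), y)


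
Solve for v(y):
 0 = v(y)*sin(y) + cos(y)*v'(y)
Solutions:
 v(y) = C1*cos(y)


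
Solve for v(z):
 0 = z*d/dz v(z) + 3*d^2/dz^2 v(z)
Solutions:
 v(z) = C1 + C2*erf(sqrt(6)*z/6)


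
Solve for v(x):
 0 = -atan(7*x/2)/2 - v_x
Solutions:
 v(x) = C1 - x*atan(7*x/2)/2 + log(49*x^2 + 4)/14


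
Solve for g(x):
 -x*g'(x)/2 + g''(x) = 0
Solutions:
 g(x) = C1 + C2*erfi(x/2)


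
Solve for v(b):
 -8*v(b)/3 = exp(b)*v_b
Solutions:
 v(b) = C1*exp(8*exp(-b)/3)


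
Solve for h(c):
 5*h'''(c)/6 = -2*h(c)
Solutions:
 h(c) = C3*exp(c*(-12^(1/3)*5^(2/3) + 3*10^(2/3)*3^(1/3))/20)*sin(10^(2/3)*3^(5/6)*c/10) + C4*exp(c*(-12^(1/3)*5^(2/3) + 3*10^(2/3)*3^(1/3))/20)*cos(10^(2/3)*3^(5/6)*c/10) + C5*exp(-c*(12^(1/3)*5^(2/3) + 3*10^(2/3)*3^(1/3))/20) + (C1*sin(10^(2/3)*3^(5/6)*c/10) + C2*cos(10^(2/3)*3^(5/6)*c/10))*exp(12^(1/3)*5^(2/3)*c/10)


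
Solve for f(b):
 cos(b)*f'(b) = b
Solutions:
 f(b) = C1 + Integral(b/cos(b), b)


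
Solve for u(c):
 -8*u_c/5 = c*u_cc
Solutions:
 u(c) = C1 + C2/c^(3/5)


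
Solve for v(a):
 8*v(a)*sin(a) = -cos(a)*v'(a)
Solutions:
 v(a) = C1*cos(a)^8


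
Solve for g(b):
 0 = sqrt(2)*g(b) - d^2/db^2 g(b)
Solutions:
 g(b) = C1*exp(-2^(1/4)*b) + C2*exp(2^(1/4)*b)


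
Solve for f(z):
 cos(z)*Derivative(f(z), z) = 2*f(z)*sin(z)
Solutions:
 f(z) = C1/cos(z)^2


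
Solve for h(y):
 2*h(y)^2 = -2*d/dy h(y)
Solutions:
 h(y) = 1/(C1 + y)


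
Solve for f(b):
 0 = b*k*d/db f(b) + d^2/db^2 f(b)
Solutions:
 f(b) = Piecewise((-sqrt(2)*sqrt(pi)*C1*erf(sqrt(2)*b*sqrt(k)/2)/(2*sqrt(k)) - C2, (k > 0) | (k < 0)), (-C1*b - C2, True))


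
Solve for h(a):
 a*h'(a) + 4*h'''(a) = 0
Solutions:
 h(a) = C1 + Integral(C2*airyai(-2^(1/3)*a/2) + C3*airybi(-2^(1/3)*a/2), a)


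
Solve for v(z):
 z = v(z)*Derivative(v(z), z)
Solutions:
 v(z) = -sqrt(C1 + z^2)
 v(z) = sqrt(C1 + z^2)


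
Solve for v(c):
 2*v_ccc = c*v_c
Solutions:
 v(c) = C1 + Integral(C2*airyai(2^(2/3)*c/2) + C3*airybi(2^(2/3)*c/2), c)


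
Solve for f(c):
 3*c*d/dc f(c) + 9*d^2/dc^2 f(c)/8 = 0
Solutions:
 f(c) = C1 + C2*erf(2*sqrt(3)*c/3)


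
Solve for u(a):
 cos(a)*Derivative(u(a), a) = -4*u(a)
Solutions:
 u(a) = C1*(sin(a)^2 - 2*sin(a) + 1)/(sin(a)^2 + 2*sin(a) + 1)


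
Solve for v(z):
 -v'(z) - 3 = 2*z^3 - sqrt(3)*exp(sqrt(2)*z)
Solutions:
 v(z) = C1 - z^4/2 - 3*z + sqrt(6)*exp(sqrt(2)*z)/2


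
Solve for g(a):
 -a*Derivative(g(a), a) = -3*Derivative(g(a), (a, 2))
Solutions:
 g(a) = C1 + C2*erfi(sqrt(6)*a/6)


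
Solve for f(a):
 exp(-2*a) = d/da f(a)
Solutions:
 f(a) = C1 - exp(-2*a)/2


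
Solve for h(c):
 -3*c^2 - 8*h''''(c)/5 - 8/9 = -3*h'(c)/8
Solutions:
 h(c) = C1 + C4*exp(15^(1/3)*c/4) + 8*c^3/3 + 64*c/27 + (C2*sin(3^(5/6)*5^(1/3)*c/8) + C3*cos(3^(5/6)*5^(1/3)*c/8))*exp(-15^(1/3)*c/8)


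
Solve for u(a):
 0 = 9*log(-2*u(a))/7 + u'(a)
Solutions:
 7*Integral(1/(log(-_y) + log(2)), (_y, u(a)))/9 = C1 - a


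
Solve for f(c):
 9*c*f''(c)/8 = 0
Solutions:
 f(c) = C1 + C2*c


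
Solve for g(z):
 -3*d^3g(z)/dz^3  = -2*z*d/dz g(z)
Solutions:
 g(z) = C1 + Integral(C2*airyai(2^(1/3)*3^(2/3)*z/3) + C3*airybi(2^(1/3)*3^(2/3)*z/3), z)


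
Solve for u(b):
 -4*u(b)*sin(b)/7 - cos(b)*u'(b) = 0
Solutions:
 u(b) = C1*cos(b)^(4/7)


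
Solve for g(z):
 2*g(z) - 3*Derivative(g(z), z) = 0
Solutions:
 g(z) = C1*exp(2*z/3)


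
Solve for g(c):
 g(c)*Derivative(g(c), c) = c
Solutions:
 g(c) = -sqrt(C1 + c^2)
 g(c) = sqrt(C1 + c^2)


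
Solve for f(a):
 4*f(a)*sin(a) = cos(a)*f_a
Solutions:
 f(a) = C1/cos(a)^4


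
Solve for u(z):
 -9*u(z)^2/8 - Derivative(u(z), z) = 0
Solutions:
 u(z) = 8/(C1 + 9*z)


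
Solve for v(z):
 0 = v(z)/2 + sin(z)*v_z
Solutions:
 v(z) = C1*(cos(z) + 1)^(1/4)/(cos(z) - 1)^(1/4)


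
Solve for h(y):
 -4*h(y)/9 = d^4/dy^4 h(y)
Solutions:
 h(y) = (C1*sin(sqrt(3)*y/3) + C2*cos(sqrt(3)*y/3))*exp(-sqrt(3)*y/3) + (C3*sin(sqrt(3)*y/3) + C4*cos(sqrt(3)*y/3))*exp(sqrt(3)*y/3)


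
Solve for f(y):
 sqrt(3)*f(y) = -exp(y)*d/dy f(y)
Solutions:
 f(y) = C1*exp(sqrt(3)*exp(-y))


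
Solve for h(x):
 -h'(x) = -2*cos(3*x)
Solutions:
 h(x) = C1 + 2*sin(3*x)/3


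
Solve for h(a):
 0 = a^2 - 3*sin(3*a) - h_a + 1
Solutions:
 h(a) = C1 + a^3/3 + a + cos(3*a)


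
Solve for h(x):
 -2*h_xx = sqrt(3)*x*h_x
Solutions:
 h(x) = C1 + C2*erf(3^(1/4)*x/2)


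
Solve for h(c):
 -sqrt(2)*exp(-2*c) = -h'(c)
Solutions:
 h(c) = C1 - sqrt(2)*exp(-2*c)/2


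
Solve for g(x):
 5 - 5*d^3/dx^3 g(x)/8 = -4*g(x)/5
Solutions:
 g(x) = C3*exp(2*2^(2/3)*5^(1/3)*x/5) + (C1*sin(2^(2/3)*sqrt(3)*5^(1/3)*x/5) + C2*cos(2^(2/3)*sqrt(3)*5^(1/3)*x/5))*exp(-2^(2/3)*5^(1/3)*x/5) - 25/4


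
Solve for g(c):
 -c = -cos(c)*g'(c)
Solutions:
 g(c) = C1 + Integral(c/cos(c), c)


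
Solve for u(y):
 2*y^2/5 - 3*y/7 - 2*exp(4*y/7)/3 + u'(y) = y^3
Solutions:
 u(y) = C1 + y^4/4 - 2*y^3/15 + 3*y^2/14 + 7*exp(4*y/7)/6


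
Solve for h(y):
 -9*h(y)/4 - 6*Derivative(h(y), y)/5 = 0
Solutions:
 h(y) = C1*exp(-15*y/8)


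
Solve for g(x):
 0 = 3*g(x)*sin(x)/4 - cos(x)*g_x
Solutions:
 g(x) = C1/cos(x)^(3/4)


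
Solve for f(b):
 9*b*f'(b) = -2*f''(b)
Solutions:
 f(b) = C1 + C2*erf(3*b/2)


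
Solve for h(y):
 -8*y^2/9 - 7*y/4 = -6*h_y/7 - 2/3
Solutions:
 h(y) = C1 + 28*y^3/81 + 49*y^2/48 - 7*y/9


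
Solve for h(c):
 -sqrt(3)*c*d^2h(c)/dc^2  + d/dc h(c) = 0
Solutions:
 h(c) = C1 + C2*c^(sqrt(3)/3 + 1)


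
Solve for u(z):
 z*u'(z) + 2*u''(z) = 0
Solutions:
 u(z) = C1 + C2*erf(z/2)


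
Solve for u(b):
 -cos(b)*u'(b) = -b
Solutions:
 u(b) = C1 + Integral(b/cos(b), b)


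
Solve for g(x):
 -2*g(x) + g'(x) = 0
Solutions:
 g(x) = C1*exp(2*x)


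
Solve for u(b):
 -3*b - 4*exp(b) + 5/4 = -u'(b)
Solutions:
 u(b) = C1 + 3*b^2/2 - 5*b/4 + 4*exp(b)


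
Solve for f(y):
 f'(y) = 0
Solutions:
 f(y) = C1


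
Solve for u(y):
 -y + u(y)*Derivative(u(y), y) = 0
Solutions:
 u(y) = -sqrt(C1 + y^2)
 u(y) = sqrt(C1 + y^2)


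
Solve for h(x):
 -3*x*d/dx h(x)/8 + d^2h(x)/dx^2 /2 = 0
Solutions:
 h(x) = C1 + C2*erfi(sqrt(6)*x/4)


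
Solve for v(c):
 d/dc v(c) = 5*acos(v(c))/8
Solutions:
 Integral(1/acos(_y), (_y, v(c))) = C1 + 5*c/8


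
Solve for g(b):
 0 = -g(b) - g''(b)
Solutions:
 g(b) = C1*sin(b) + C2*cos(b)


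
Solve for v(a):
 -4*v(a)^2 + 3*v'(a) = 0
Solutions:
 v(a) = -3/(C1 + 4*a)


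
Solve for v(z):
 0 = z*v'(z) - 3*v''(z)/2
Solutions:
 v(z) = C1 + C2*erfi(sqrt(3)*z/3)


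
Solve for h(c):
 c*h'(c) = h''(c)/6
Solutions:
 h(c) = C1 + C2*erfi(sqrt(3)*c)


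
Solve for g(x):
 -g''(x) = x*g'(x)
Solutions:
 g(x) = C1 + C2*erf(sqrt(2)*x/2)


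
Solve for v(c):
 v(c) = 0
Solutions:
 v(c) = 0


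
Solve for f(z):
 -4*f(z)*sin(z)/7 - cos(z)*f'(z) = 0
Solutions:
 f(z) = C1*cos(z)^(4/7)


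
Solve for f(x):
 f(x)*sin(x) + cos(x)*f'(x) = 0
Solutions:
 f(x) = C1*cos(x)


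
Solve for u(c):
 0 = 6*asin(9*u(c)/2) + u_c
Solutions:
 Integral(1/asin(9*_y/2), (_y, u(c))) = C1 - 6*c


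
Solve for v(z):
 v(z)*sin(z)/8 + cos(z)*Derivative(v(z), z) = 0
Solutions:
 v(z) = C1*cos(z)^(1/8)


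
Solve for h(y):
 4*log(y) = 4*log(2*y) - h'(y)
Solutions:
 h(y) = C1 + 4*y*log(2)


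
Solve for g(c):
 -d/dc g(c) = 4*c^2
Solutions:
 g(c) = C1 - 4*c^3/3


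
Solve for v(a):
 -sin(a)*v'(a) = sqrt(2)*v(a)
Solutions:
 v(a) = C1*(cos(a) + 1)^(sqrt(2)/2)/(cos(a) - 1)^(sqrt(2)/2)


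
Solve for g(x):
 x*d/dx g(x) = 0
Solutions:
 g(x) = C1


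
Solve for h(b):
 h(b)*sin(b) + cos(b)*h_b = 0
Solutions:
 h(b) = C1*cos(b)


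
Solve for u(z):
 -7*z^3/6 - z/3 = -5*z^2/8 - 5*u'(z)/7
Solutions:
 u(z) = C1 + 49*z^4/120 - 7*z^3/24 + 7*z^2/30


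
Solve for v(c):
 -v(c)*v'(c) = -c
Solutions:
 v(c) = -sqrt(C1 + c^2)
 v(c) = sqrt(C1 + c^2)


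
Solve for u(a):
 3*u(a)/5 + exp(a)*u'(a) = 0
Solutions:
 u(a) = C1*exp(3*exp(-a)/5)


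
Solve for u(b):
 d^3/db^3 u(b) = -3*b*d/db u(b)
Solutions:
 u(b) = C1 + Integral(C2*airyai(-3^(1/3)*b) + C3*airybi(-3^(1/3)*b), b)


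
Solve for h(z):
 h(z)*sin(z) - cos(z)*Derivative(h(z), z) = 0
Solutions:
 h(z) = C1/cos(z)


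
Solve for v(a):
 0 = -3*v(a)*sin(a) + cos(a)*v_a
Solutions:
 v(a) = C1/cos(a)^3


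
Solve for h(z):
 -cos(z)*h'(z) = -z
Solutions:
 h(z) = C1 + Integral(z/cos(z), z)


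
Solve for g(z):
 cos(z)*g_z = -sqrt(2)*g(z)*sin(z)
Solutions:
 g(z) = C1*cos(z)^(sqrt(2))


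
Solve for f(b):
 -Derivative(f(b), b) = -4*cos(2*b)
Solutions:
 f(b) = C1 + 2*sin(2*b)


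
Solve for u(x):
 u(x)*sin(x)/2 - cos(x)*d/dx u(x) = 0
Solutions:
 u(x) = C1/sqrt(cos(x))


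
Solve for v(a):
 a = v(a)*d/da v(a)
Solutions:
 v(a) = -sqrt(C1 + a^2)
 v(a) = sqrt(C1 + a^2)


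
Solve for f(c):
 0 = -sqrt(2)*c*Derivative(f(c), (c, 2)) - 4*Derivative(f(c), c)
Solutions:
 f(c) = C1 + C2*c^(1 - 2*sqrt(2))


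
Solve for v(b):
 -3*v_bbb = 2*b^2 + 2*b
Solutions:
 v(b) = C1 + C2*b + C3*b^2 - b^5/90 - b^4/36


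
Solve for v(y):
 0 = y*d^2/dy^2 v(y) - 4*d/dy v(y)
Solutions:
 v(y) = C1 + C2*y^5


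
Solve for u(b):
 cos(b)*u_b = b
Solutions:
 u(b) = C1 + Integral(b/cos(b), b)


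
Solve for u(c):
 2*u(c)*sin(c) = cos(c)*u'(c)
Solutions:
 u(c) = C1/cos(c)^2


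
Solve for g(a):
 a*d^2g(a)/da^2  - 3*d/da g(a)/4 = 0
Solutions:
 g(a) = C1 + C2*a^(7/4)


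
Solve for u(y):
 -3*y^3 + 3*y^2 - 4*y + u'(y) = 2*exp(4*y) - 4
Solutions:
 u(y) = C1 + 3*y^4/4 - y^3 + 2*y^2 - 4*y + exp(4*y)/2


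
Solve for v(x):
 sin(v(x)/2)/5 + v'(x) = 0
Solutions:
 x/5 + log(cos(v(x)/2) - 1) - log(cos(v(x)/2) + 1) = C1


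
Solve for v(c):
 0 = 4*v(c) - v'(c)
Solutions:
 v(c) = C1*exp(4*c)


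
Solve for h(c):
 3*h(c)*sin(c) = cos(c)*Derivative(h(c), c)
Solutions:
 h(c) = C1/cos(c)^3


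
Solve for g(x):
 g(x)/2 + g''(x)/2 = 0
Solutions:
 g(x) = C1*sin(x) + C2*cos(x)


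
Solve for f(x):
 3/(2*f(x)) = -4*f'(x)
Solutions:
 f(x) = -sqrt(C1 - 3*x)/2
 f(x) = sqrt(C1 - 3*x)/2


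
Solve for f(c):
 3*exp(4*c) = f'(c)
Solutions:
 f(c) = C1 + 3*exp(4*c)/4


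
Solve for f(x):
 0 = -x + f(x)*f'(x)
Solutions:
 f(x) = -sqrt(C1 + x^2)
 f(x) = sqrt(C1 + x^2)


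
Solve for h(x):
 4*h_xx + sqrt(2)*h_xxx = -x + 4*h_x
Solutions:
 h(x) = C1 + C2*exp(sqrt(2)*x*(-1 + sqrt(1 + sqrt(2)))) + C3*exp(-sqrt(2)*x*(1 + sqrt(1 + sqrt(2)))) + x^2/8 + x/4


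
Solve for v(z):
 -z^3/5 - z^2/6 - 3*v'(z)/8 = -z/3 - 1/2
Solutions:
 v(z) = C1 - 2*z^4/15 - 4*z^3/27 + 4*z^2/9 + 4*z/3


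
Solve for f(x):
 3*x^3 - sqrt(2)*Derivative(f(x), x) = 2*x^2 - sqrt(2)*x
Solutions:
 f(x) = C1 + 3*sqrt(2)*x^4/8 - sqrt(2)*x^3/3 + x^2/2


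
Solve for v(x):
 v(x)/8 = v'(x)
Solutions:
 v(x) = C1*exp(x/8)


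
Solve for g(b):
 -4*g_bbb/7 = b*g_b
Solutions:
 g(b) = C1 + Integral(C2*airyai(-14^(1/3)*b/2) + C3*airybi(-14^(1/3)*b/2), b)


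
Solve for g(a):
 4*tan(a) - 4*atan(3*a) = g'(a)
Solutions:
 g(a) = C1 - 4*a*atan(3*a) + 2*log(9*a^2 + 1)/3 - 4*log(cos(a))


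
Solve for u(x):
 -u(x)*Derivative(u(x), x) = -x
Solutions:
 u(x) = -sqrt(C1 + x^2)
 u(x) = sqrt(C1 + x^2)


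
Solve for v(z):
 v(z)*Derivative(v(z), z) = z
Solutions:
 v(z) = -sqrt(C1 + z^2)
 v(z) = sqrt(C1 + z^2)


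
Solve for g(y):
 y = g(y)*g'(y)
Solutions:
 g(y) = -sqrt(C1 + y^2)
 g(y) = sqrt(C1 + y^2)


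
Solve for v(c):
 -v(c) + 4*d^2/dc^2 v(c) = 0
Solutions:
 v(c) = C1*exp(-c/2) + C2*exp(c/2)


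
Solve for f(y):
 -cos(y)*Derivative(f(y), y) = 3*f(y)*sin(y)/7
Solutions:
 f(y) = C1*cos(y)^(3/7)


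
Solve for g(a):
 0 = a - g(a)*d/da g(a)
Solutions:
 g(a) = -sqrt(C1 + a^2)
 g(a) = sqrt(C1 + a^2)


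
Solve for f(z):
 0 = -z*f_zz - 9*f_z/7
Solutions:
 f(z) = C1 + C2/z^(2/7)


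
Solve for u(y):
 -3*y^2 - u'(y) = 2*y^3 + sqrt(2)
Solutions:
 u(y) = C1 - y^4/2 - y^3 - sqrt(2)*y


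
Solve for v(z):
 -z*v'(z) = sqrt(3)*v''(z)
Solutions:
 v(z) = C1 + C2*erf(sqrt(2)*3^(3/4)*z/6)


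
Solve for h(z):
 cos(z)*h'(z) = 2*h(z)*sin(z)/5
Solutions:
 h(z) = C1/cos(z)^(2/5)


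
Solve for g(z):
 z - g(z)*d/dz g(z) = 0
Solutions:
 g(z) = -sqrt(C1 + z^2)
 g(z) = sqrt(C1 + z^2)


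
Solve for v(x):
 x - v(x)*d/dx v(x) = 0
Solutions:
 v(x) = -sqrt(C1 + x^2)
 v(x) = sqrt(C1 + x^2)


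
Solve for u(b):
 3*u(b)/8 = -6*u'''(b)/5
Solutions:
 u(b) = C3*exp(-2^(2/3)*5^(1/3)*b/4) + (C1*sin(2^(2/3)*sqrt(3)*5^(1/3)*b/8) + C2*cos(2^(2/3)*sqrt(3)*5^(1/3)*b/8))*exp(2^(2/3)*5^(1/3)*b/8)


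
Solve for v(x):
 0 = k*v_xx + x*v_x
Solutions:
 v(x) = C1 + C2*sqrt(k)*erf(sqrt(2)*x*sqrt(1/k)/2)


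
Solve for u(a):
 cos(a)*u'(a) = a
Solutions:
 u(a) = C1 + Integral(a/cos(a), a)


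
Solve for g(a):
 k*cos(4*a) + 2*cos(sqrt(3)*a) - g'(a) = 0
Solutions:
 g(a) = C1 + k*sin(4*a)/4 + 2*sqrt(3)*sin(sqrt(3)*a)/3


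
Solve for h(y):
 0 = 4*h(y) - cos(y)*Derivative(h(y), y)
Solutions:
 h(y) = C1*(sin(y)^2 + 2*sin(y) + 1)/(sin(y)^2 - 2*sin(y) + 1)


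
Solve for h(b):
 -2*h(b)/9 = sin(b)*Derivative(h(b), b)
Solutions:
 h(b) = C1*(cos(b) + 1)^(1/9)/(cos(b) - 1)^(1/9)


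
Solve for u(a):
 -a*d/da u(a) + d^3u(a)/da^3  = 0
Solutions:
 u(a) = C1 + Integral(C2*airyai(a) + C3*airybi(a), a)


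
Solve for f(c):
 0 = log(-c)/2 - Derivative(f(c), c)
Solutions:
 f(c) = C1 + c*log(-c)/2 - c/2


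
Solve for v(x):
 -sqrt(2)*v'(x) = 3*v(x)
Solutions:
 v(x) = C1*exp(-3*sqrt(2)*x/2)


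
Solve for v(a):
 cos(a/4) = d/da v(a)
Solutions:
 v(a) = C1 + 4*sin(a/4)


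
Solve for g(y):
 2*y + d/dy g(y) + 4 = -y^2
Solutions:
 g(y) = C1 - y^3/3 - y^2 - 4*y


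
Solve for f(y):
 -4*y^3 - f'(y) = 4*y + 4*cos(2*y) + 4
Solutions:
 f(y) = C1 - y^4 - 2*y^2 - 4*y - 2*sin(2*y)


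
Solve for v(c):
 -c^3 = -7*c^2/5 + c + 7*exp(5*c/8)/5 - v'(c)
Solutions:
 v(c) = C1 + c^4/4 - 7*c^3/15 + c^2/2 + 56*exp(5*c/8)/25


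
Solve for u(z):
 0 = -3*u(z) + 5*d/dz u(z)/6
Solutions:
 u(z) = C1*exp(18*z/5)


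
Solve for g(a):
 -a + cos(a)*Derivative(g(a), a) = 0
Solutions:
 g(a) = C1 + Integral(a/cos(a), a)


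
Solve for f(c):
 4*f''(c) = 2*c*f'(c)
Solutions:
 f(c) = C1 + C2*erfi(c/2)


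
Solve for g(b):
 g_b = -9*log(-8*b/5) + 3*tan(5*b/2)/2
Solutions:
 g(b) = C1 - 9*b*log(-b) - 27*b*log(2) + 9*b + 9*b*log(5) - 3*log(cos(5*b/2))/5


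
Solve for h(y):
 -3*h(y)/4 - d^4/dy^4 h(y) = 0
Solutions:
 h(y) = (C1*sin(3^(1/4)*y/2) + C2*cos(3^(1/4)*y/2))*exp(-3^(1/4)*y/2) + (C3*sin(3^(1/4)*y/2) + C4*cos(3^(1/4)*y/2))*exp(3^(1/4)*y/2)


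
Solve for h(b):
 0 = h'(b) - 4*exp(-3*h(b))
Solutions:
 h(b) = log(C1 + 12*b)/3
 h(b) = log((-3^(1/3) - 3^(5/6)*I)*(C1 + 4*b)^(1/3)/2)
 h(b) = log((-3^(1/3) + 3^(5/6)*I)*(C1 + 4*b)^(1/3)/2)


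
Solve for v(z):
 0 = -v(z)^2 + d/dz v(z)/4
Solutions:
 v(z) = -1/(C1 + 4*z)


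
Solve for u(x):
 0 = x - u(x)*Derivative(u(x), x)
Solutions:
 u(x) = -sqrt(C1 + x^2)
 u(x) = sqrt(C1 + x^2)


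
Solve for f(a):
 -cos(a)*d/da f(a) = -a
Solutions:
 f(a) = C1 + Integral(a/cos(a), a)


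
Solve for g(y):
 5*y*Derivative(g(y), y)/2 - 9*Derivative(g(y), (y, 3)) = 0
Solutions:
 g(y) = C1 + Integral(C2*airyai(60^(1/3)*y/6) + C3*airybi(60^(1/3)*y/6), y)


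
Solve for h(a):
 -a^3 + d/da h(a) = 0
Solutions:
 h(a) = C1 + a^4/4


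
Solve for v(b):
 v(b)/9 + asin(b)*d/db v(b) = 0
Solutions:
 v(b) = C1*exp(-Integral(1/asin(b), b)/9)


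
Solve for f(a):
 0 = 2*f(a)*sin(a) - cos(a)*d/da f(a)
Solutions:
 f(a) = C1/cos(a)^2


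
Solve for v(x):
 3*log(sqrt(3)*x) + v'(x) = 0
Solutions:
 v(x) = C1 - 3*x*log(x) - 3*x*log(3)/2 + 3*x


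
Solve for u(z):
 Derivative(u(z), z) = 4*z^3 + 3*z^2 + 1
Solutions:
 u(z) = C1 + z^4 + z^3 + z


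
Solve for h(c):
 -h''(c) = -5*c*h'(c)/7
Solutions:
 h(c) = C1 + C2*erfi(sqrt(70)*c/14)


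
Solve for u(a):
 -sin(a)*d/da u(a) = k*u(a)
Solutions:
 u(a) = C1*exp(k*(-log(cos(a) - 1) + log(cos(a) + 1))/2)


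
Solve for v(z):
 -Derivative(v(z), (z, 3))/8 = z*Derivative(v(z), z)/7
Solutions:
 v(z) = C1 + Integral(C2*airyai(-2*7^(2/3)*z/7) + C3*airybi(-2*7^(2/3)*z/7), z)


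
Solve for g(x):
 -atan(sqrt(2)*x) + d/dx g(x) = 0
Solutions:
 g(x) = C1 + x*atan(sqrt(2)*x) - sqrt(2)*log(2*x^2 + 1)/4


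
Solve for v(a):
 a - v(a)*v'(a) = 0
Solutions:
 v(a) = -sqrt(C1 + a^2)
 v(a) = sqrt(C1 + a^2)


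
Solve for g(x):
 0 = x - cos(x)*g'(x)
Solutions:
 g(x) = C1 + Integral(x/cos(x), x)


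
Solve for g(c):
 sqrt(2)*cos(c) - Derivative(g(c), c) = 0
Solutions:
 g(c) = C1 + sqrt(2)*sin(c)


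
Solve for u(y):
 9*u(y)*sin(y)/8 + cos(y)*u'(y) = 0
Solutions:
 u(y) = C1*cos(y)^(9/8)


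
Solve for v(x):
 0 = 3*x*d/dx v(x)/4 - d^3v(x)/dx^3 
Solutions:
 v(x) = C1 + Integral(C2*airyai(6^(1/3)*x/2) + C3*airybi(6^(1/3)*x/2), x)


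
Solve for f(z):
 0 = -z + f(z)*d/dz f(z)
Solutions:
 f(z) = -sqrt(C1 + z^2)
 f(z) = sqrt(C1 + z^2)


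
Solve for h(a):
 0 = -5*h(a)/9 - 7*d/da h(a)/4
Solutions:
 h(a) = C1*exp(-20*a/63)


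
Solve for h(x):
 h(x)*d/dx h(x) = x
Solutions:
 h(x) = -sqrt(C1 + x^2)
 h(x) = sqrt(C1 + x^2)


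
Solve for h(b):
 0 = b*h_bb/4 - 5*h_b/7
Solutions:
 h(b) = C1 + C2*b^(27/7)


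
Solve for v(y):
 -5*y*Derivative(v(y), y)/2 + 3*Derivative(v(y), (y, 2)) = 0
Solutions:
 v(y) = C1 + C2*erfi(sqrt(15)*y/6)


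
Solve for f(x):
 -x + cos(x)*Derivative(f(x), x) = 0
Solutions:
 f(x) = C1 + Integral(x/cos(x), x)


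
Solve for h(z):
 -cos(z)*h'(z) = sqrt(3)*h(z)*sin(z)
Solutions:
 h(z) = C1*cos(z)^(sqrt(3))


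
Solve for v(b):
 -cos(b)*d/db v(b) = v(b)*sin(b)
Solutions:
 v(b) = C1*cos(b)


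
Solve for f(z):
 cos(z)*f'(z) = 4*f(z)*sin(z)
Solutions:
 f(z) = C1/cos(z)^4


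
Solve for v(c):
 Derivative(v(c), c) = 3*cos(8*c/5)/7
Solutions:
 v(c) = C1 + 15*sin(8*c/5)/56


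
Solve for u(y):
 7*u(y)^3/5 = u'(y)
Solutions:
 u(y) = -sqrt(10)*sqrt(-1/(C1 + 7*y))/2
 u(y) = sqrt(10)*sqrt(-1/(C1 + 7*y))/2


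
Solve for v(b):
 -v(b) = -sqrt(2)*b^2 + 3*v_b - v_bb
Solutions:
 v(b) = C1*exp(b*(3 - sqrt(13))/2) + C2*exp(b*(3 + sqrt(13))/2) + sqrt(2)*b^2 - 6*sqrt(2)*b + 20*sqrt(2)


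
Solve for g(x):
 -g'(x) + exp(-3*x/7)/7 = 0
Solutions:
 g(x) = C1 - exp(-3*x/7)/3


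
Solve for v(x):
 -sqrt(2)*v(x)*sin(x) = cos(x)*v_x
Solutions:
 v(x) = C1*cos(x)^(sqrt(2))


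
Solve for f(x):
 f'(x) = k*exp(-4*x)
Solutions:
 f(x) = C1 - k*exp(-4*x)/4


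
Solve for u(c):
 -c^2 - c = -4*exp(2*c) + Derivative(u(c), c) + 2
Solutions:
 u(c) = C1 - c^3/3 - c^2/2 - 2*c + 2*exp(2*c)


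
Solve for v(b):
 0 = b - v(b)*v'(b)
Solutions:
 v(b) = -sqrt(C1 + b^2)
 v(b) = sqrt(C1 + b^2)


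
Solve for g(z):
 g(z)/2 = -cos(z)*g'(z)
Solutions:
 g(z) = C1*(sin(z) - 1)^(1/4)/(sin(z) + 1)^(1/4)


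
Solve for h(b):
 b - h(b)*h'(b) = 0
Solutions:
 h(b) = -sqrt(C1 + b^2)
 h(b) = sqrt(C1 + b^2)


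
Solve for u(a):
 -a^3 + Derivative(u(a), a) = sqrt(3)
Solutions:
 u(a) = C1 + a^4/4 + sqrt(3)*a


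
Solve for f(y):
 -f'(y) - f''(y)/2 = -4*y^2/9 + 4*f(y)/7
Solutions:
 f(y) = 7*y^2/9 - 49*y/18 + (C1*sin(sqrt(7)*y/7) + C2*cos(sqrt(7)*y/7))*exp(-y) + 245/72


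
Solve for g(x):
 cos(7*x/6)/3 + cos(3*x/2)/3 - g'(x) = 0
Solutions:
 g(x) = C1 + 2*sin(7*x/6)/7 + 2*sin(3*x/2)/9


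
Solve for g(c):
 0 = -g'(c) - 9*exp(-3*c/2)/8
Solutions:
 g(c) = C1 + 3*exp(-3*c/2)/4


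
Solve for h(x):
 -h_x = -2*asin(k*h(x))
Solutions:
 Integral(1/asin(_y*k), (_y, h(x))) = C1 + 2*x


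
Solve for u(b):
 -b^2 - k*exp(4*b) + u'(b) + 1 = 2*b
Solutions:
 u(b) = C1 + b^3/3 + b^2 - b + k*exp(4*b)/4


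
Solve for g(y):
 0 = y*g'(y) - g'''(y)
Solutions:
 g(y) = C1 + Integral(C2*airyai(y) + C3*airybi(y), y)


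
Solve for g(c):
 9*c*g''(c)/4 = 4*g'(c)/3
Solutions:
 g(c) = C1 + C2*c^(43/27)


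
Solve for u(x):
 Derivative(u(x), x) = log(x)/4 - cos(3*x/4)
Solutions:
 u(x) = C1 + x*log(x)/4 - x/4 - 4*sin(3*x/4)/3


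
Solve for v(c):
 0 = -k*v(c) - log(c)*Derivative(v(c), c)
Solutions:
 v(c) = C1*exp(-k*li(c))


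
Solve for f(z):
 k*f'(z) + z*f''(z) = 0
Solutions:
 f(z) = C1 + z^(1 - re(k))*(C2*sin(log(z)*Abs(im(k))) + C3*cos(log(z)*im(k)))


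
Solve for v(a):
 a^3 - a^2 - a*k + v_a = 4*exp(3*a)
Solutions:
 v(a) = C1 - a^4/4 + a^3/3 + a^2*k/2 + 4*exp(3*a)/3


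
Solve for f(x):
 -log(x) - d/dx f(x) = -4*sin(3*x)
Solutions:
 f(x) = C1 - x*log(x) + x - 4*cos(3*x)/3


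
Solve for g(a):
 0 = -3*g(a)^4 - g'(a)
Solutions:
 g(a) = (-3^(2/3) - 3*3^(1/6)*I)*(1/(C1 + 3*a))^(1/3)/6
 g(a) = (-3^(2/3) + 3*3^(1/6)*I)*(1/(C1 + 3*a))^(1/3)/6
 g(a) = (1/(C1 + 9*a))^(1/3)


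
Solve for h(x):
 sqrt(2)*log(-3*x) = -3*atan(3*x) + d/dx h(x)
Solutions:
 h(x) = C1 + sqrt(2)*x*(log(-x) - 1) + 3*x*atan(3*x) + sqrt(2)*x*log(3) - log(9*x^2 + 1)/2


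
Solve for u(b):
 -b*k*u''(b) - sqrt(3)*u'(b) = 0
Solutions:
 u(b) = C1 + b^(((re(k) - sqrt(3))*re(k) + im(k)^2)/(re(k)^2 + im(k)^2))*(C2*sin(sqrt(3)*log(b)*Abs(im(k))/(re(k)^2 + im(k)^2)) + C3*cos(sqrt(3)*log(b)*im(k)/(re(k)^2 + im(k)^2)))


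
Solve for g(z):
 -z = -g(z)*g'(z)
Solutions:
 g(z) = -sqrt(C1 + z^2)
 g(z) = sqrt(C1 + z^2)


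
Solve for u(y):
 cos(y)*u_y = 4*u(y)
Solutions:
 u(y) = C1*(sin(y)^2 + 2*sin(y) + 1)/(sin(y)^2 - 2*sin(y) + 1)


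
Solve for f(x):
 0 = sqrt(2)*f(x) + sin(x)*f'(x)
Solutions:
 f(x) = C1*(cos(x) + 1)^(sqrt(2)/2)/(cos(x) - 1)^(sqrt(2)/2)


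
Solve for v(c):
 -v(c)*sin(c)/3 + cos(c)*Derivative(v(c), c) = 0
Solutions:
 v(c) = C1/cos(c)^(1/3)


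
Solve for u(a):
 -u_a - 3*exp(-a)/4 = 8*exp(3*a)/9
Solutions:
 u(a) = C1 - 8*exp(3*a)/27 + 3*exp(-a)/4


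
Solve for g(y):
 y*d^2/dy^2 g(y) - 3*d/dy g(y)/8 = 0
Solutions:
 g(y) = C1 + C2*y^(11/8)


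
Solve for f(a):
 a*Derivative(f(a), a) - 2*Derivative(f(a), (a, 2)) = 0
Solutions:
 f(a) = C1 + C2*erfi(a/2)


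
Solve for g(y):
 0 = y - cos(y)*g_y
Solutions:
 g(y) = C1 + Integral(y/cos(y), y)


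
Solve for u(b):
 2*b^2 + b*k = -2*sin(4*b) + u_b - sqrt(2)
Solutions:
 u(b) = C1 + 2*b^3/3 + b^2*k/2 + sqrt(2)*b - cos(4*b)/2


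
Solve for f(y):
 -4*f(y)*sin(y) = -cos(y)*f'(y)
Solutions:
 f(y) = C1/cos(y)^4


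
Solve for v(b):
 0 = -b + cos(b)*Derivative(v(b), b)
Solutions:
 v(b) = C1 + Integral(b/cos(b), b)


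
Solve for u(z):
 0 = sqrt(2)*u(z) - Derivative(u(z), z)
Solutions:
 u(z) = C1*exp(sqrt(2)*z)


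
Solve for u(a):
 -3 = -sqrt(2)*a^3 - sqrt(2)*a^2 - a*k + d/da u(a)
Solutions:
 u(a) = C1 + sqrt(2)*a^4/4 + sqrt(2)*a^3/3 + a^2*k/2 - 3*a


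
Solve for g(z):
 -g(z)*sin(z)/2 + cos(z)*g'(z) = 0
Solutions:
 g(z) = C1/sqrt(cos(z))


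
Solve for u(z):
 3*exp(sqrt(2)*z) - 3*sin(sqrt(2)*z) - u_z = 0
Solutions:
 u(z) = C1 + 3*sqrt(2)*exp(sqrt(2)*z)/2 + 3*sqrt(2)*cos(sqrt(2)*z)/2


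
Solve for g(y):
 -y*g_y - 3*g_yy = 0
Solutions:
 g(y) = C1 + C2*erf(sqrt(6)*y/6)


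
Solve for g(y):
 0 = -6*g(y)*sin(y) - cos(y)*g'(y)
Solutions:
 g(y) = C1*cos(y)^6


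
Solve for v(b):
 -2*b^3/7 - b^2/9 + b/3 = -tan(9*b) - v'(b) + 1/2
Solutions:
 v(b) = C1 + b^4/14 + b^3/27 - b^2/6 + b/2 + log(cos(9*b))/9


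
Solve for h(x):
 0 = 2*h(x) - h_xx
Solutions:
 h(x) = C1*exp(-sqrt(2)*x) + C2*exp(sqrt(2)*x)


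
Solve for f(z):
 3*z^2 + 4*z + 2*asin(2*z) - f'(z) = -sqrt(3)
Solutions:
 f(z) = C1 + z^3 + 2*z^2 + 2*z*asin(2*z) + sqrt(3)*z + sqrt(1 - 4*z^2)


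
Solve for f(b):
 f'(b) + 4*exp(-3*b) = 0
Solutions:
 f(b) = C1 + 4*exp(-3*b)/3


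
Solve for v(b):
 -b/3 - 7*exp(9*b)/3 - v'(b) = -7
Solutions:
 v(b) = C1 - b^2/6 + 7*b - 7*exp(9*b)/27


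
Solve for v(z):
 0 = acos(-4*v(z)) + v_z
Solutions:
 Integral(1/acos(-4*_y), (_y, v(z))) = C1 - z


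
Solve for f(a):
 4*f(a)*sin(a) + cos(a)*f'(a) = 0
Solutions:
 f(a) = C1*cos(a)^4


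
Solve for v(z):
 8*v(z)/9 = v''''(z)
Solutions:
 v(z) = C1*exp(-2^(3/4)*sqrt(3)*z/3) + C2*exp(2^(3/4)*sqrt(3)*z/3) + C3*sin(2^(3/4)*sqrt(3)*z/3) + C4*cos(2^(3/4)*sqrt(3)*z/3)


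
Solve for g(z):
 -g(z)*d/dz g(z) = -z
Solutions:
 g(z) = -sqrt(C1 + z^2)
 g(z) = sqrt(C1 + z^2)


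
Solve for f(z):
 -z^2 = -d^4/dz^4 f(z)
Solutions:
 f(z) = C1 + C2*z + C3*z^2 + C4*z^3 + z^6/360


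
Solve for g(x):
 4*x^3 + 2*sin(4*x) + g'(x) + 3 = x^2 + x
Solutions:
 g(x) = C1 - x^4 + x^3/3 + x^2/2 - 3*x + cos(4*x)/2


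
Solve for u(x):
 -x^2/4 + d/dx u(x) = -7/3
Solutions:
 u(x) = C1 + x^3/12 - 7*x/3


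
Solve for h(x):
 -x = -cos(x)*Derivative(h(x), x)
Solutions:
 h(x) = C1 + Integral(x/cos(x), x)


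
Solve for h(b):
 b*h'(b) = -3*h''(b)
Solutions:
 h(b) = C1 + C2*erf(sqrt(6)*b/6)


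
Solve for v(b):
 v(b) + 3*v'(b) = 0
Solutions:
 v(b) = C1*exp(-b/3)


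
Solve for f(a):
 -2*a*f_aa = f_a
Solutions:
 f(a) = C1 + C2*sqrt(a)


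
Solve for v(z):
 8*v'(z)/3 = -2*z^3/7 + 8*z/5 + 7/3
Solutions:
 v(z) = C1 - 3*z^4/112 + 3*z^2/10 + 7*z/8


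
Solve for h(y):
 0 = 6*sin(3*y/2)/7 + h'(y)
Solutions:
 h(y) = C1 + 4*cos(3*y/2)/7


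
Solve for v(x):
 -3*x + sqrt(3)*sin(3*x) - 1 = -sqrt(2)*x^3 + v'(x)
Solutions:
 v(x) = C1 + sqrt(2)*x^4/4 - 3*x^2/2 - x - sqrt(3)*cos(3*x)/3


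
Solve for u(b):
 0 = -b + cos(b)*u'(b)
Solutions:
 u(b) = C1 + Integral(b/cos(b), b)


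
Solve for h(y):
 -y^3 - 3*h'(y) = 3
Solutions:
 h(y) = C1 - y^4/12 - y


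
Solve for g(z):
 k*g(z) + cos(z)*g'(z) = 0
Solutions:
 g(z) = C1*exp(k*(log(sin(z) - 1) - log(sin(z) + 1))/2)


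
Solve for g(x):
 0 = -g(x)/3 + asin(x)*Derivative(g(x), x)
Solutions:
 g(x) = C1*exp(Integral(1/asin(x), x)/3)


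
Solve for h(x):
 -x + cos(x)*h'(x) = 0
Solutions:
 h(x) = C1 + Integral(x/cos(x), x)


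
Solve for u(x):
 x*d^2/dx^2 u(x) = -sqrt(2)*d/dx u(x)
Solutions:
 u(x) = C1 + C2*x^(1 - sqrt(2))


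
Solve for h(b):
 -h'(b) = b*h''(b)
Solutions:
 h(b) = C1 + C2*log(b)


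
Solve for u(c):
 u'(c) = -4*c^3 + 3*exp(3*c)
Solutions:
 u(c) = C1 - c^4 + exp(3*c)


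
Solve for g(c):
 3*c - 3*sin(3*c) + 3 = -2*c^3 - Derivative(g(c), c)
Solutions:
 g(c) = C1 - c^4/2 - 3*c^2/2 - 3*c - cos(3*c)


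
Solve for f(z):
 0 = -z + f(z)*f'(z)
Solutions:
 f(z) = -sqrt(C1 + z^2)
 f(z) = sqrt(C1 + z^2)


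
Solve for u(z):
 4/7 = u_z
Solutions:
 u(z) = C1 + 4*z/7


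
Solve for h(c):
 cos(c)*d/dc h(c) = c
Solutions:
 h(c) = C1 + Integral(c/cos(c), c)


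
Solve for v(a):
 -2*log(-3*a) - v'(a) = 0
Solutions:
 v(a) = C1 - 2*a*log(-a) + 2*a*(1 - log(3))


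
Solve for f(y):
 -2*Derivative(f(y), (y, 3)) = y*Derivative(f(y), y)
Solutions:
 f(y) = C1 + Integral(C2*airyai(-2^(2/3)*y/2) + C3*airybi(-2^(2/3)*y/2), y)


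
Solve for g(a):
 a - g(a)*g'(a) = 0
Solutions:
 g(a) = -sqrt(C1 + a^2)
 g(a) = sqrt(C1 + a^2)


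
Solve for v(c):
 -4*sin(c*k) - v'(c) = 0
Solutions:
 v(c) = C1 + 4*cos(c*k)/k


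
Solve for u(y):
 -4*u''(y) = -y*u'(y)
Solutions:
 u(y) = C1 + C2*erfi(sqrt(2)*y/4)


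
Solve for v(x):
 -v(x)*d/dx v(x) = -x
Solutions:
 v(x) = -sqrt(C1 + x^2)
 v(x) = sqrt(C1 + x^2)


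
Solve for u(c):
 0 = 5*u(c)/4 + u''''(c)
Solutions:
 u(c) = (C1*sin(5^(1/4)*c/2) + C2*cos(5^(1/4)*c/2))*exp(-5^(1/4)*c/2) + (C3*sin(5^(1/4)*c/2) + C4*cos(5^(1/4)*c/2))*exp(5^(1/4)*c/2)


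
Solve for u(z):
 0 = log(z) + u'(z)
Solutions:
 u(z) = C1 - z*log(z) + z


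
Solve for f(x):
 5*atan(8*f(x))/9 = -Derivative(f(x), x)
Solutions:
 Integral(1/atan(8*_y), (_y, f(x))) = C1 - 5*x/9


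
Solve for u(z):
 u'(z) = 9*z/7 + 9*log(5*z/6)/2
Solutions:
 u(z) = C1 + 9*z^2/14 + 9*z*log(z)/2 - 9*z*log(6)/2 - 9*z/2 + 9*z*log(5)/2


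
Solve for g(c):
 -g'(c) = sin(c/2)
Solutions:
 g(c) = C1 + 2*cos(c/2)


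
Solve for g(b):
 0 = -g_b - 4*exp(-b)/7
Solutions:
 g(b) = C1 + 4*exp(-b)/7


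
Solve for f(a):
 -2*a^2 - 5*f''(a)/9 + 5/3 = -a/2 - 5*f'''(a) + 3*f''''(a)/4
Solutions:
 f(a) = C1 + C2*a + C3*exp(2*a*(15 - sqrt(210))/9) + C4*exp(2*a*(sqrt(210) + 15)/9) - 3*a^4/10 - 213*a^3/20 - 28119*a^2/100
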